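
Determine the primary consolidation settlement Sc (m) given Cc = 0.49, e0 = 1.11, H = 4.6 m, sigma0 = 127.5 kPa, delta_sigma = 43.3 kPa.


Result: 0.1356 m

Derivation:
Using Sc = Cc * H / (1 + e0) * log10((sigma0 + delta_sigma) / sigma0)
Stress ratio = (127.5 + 43.3) / 127.5 = 1.33961
log10(1.33961) = 0.126978
Cc * H / (1 + e0) = 0.49 * 4.6 / (1 + 1.11) = 1.06825
Sc = 1.06825 * 0.126978
Sc = 0.1356 m


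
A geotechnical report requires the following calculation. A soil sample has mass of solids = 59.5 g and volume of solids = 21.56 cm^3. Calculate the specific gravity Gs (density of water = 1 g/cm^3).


Result: 2.76

Derivation:
Using Gs = m_s / (V_s * rho_w)
Since rho_w = 1 g/cm^3:
Gs = 59.5 / 21.56
Gs = 2.76


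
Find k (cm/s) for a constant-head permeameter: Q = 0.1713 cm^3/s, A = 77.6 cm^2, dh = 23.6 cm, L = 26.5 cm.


Compute hydraulic gradient:
i = dh / L = 23.6 / 26.5 = 0.890566
Then apply Darcy's law:
k = Q / (A * i)
k = 0.1713 / (77.6 * 0.890566)
k = 0.1713 / 69.1079
k = 0.002479 cm/s


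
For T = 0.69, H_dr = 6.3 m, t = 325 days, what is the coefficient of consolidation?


Using cv = T * H_dr^2 / t
H_dr^2 = 6.3^2 = 39.69
cv = 0.69 * 39.69 / 325
cv = 0.08426 m^2/day


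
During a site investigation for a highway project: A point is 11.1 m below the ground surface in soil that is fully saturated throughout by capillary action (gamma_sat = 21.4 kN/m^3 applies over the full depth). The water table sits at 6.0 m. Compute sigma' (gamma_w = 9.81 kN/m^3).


Result: 187.51 kPa

Derivation:
Total stress = gamma_sat * depth
sigma = 21.4 * 11.1 = 237.54 kPa
Pore water pressure u = gamma_w * (depth - d_wt)
u = 9.81 * (11.1 - 6.0) = 50.031 kPa
Effective stress = sigma - u
sigma' = 237.54 - 50.031 = 187.51 kPa


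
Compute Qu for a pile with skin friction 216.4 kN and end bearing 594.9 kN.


Result: 811.3 kN

Derivation:
Using Qu = Qf + Qb
Qu = 216.4 + 594.9
Qu = 811.3 kN


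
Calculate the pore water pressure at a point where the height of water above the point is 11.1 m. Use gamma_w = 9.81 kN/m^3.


Using u = gamma_w * h_w
u = 9.81 * 11.1
u = 108.89 kPa


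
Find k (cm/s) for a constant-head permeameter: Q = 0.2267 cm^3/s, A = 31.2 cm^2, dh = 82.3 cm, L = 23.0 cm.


Compute hydraulic gradient:
i = dh / L = 82.3 / 23.0 = 3.57826
Then apply Darcy's law:
k = Q / (A * i)
k = 0.2267 / (31.2 * 3.57826)
k = 0.2267 / 111.642
k = 0.002031 cm/s


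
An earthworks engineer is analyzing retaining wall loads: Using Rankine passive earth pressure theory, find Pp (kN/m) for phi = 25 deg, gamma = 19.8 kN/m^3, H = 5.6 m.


Result: 764.96 kN/m

Derivation:
Compute passive earth pressure coefficient:
Kp = tan^2(45 + phi/2) = tan^2(57.5) = 2.463913
Compute passive force:
Pp = 0.5 * Kp * gamma * H^2
Pp = 0.5 * 2.463913 * 19.8 * 5.6^2
Pp = 764.96 kN/m


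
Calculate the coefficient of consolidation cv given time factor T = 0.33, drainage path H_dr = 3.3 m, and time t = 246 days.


Result: 0.01461 m^2/day

Derivation:
Using cv = T * H_dr^2 / t
H_dr^2 = 3.3^2 = 10.89
cv = 0.33 * 10.89 / 246
cv = 0.01461 m^2/day


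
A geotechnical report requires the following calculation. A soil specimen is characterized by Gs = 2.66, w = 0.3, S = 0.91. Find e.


Using the relation e = Gs * w / S
e = 2.66 * 0.3 / 0.91
e = 0.8769


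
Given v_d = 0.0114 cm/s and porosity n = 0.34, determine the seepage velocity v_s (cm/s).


Using v_s = v_d / n
v_s = 0.0114 / 0.34
v_s = 0.03353 cm/s


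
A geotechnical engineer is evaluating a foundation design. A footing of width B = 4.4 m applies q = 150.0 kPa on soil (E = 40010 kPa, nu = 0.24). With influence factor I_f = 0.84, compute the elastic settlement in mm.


Using Se = q * B * (1 - nu^2) * I_f / E
1 - nu^2 = 1 - 0.24^2 = 0.9424
Se = 150.0 * 4.4 * 0.9424 * 0.84 / 40010
Se = 0.013058 m
Convert to mm: Se = 0.013058 * 1000 = 13.058 mm


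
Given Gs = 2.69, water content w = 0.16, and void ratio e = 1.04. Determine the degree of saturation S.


Using S = Gs * w / e
S = 2.69 * 0.16 / 1.04
S = 0.4138


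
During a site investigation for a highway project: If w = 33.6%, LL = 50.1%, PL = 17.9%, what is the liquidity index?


First compute the plasticity index:
PI = LL - PL = 50.1 - 17.9 = 32.2
Then compute the liquidity index:
LI = (w - PL) / PI
LI = (33.6 - 17.9) / 32.2
LI = 0.488


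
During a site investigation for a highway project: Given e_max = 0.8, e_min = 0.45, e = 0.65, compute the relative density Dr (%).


Using Dr = (e_max - e) / (e_max - e_min) * 100
e_max - e = 0.8 - 0.65 = 0.15
e_max - e_min = 0.8 - 0.45 = 0.35
Dr = 0.15 / 0.35 * 100
Dr = 42.86 %


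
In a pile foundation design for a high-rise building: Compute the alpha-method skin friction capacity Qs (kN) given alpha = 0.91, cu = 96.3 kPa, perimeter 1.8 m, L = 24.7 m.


Using Qs = alpha * cu * perimeter * L
Qs = 0.91 * 96.3 * 1.8 * 24.7
Qs = 3896.16 kN


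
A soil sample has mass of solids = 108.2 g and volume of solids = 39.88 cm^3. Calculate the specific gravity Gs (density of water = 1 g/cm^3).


Result: 2.713

Derivation:
Using Gs = m_s / (V_s * rho_w)
Since rho_w = 1 g/cm^3:
Gs = 108.2 / 39.88
Gs = 2.713


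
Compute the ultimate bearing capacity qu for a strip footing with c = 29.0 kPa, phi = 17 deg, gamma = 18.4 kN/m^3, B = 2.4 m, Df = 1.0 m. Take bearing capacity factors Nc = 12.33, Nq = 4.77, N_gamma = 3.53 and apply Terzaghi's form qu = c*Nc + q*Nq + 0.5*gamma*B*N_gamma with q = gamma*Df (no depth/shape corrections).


Result: 523.28 kPa

Derivation:
Compute qu = c*Nc + gamma*Df*Nq + 0.5*gamma*B*N_gamma
Term 1: 29.0 * 12.33 = 357.57
Term 2: 18.4 * 1.0 * 4.77 = 87.768
Term 3: 0.5 * 18.4 * 2.4 * 3.53 = 77.9424
qu = 357.57 + 87.768 + 77.9424
qu = 523.28 kPa


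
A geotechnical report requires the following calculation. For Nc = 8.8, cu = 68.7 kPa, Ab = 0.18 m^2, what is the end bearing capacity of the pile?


Using Qb = Nc * cu * Ab
Qb = 8.8 * 68.7 * 0.18
Qb = 108.82 kN


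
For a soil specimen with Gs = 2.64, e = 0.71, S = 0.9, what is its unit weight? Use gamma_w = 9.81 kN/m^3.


Result: 18.811 kN/m^3

Derivation:
Using gamma = gamma_w * (Gs + S*e) / (1 + e)
Numerator: Gs + S*e = 2.64 + 0.9*0.71 = 3.279
Denominator: 1 + e = 1 + 0.71 = 1.71
gamma = 9.81 * 3.279 / 1.71
gamma = 18.811 kN/m^3


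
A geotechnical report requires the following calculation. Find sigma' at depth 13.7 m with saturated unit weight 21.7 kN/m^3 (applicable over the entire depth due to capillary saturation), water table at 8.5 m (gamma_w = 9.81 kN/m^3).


Result: 246.28 kPa

Derivation:
Total stress = gamma_sat * depth
sigma = 21.7 * 13.7 = 297.29 kPa
Pore water pressure u = gamma_w * (depth - d_wt)
u = 9.81 * (13.7 - 8.5) = 51.012 kPa
Effective stress = sigma - u
sigma' = 297.29 - 51.012 = 246.28 kPa


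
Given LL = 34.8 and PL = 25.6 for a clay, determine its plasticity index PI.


Result: 9.2

Derivation:
Using PI = LL - PL
PI = 34.8 - 25.6
PI = 9.2


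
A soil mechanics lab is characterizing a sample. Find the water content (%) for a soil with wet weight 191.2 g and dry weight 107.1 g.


Result: 78.52 %

Derivation:
Using w = (m_wet - m_dry) / m_dry * 100
m_wet - m_dry = 191.2 - 107.1 = 84.1 g
w = 84.1 / 107.1 * 100
w = 78.52 %


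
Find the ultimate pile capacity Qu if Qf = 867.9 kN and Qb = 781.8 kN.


Result: 1649.7 kN

Derivation:
Using Qu = Qf + Qb
Qu = 867.9 + 781.8
Qu = 1649.7 kN


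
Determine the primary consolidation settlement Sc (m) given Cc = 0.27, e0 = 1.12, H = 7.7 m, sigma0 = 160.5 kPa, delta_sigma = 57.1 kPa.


Result: 0.1296 m

Derivation:
Using Sc = Cc * H / (1 + e0) * log10((sigma0 + delta_sigma) / sigma0)
Stress ratio = (160.5 + 57.1) / 160.5 = 1.35576
log10(1.35576) = 0.132184
Cc * H / (1 + e0) = 0.27 * 7.7 / (1 + 1.12) = 0.98066
Sc = 0.98066 * 0.132184
Sc = 0.1296 m


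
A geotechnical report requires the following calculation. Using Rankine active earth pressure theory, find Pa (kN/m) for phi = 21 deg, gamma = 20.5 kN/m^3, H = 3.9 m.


Result: 73.64 kN/m

Derivation:
Compute active earth pressure coefficient:
Ka = tan^2(45 - phi/2) = tan^2(34.5) = 0.472355
Compute active force:
Pa = 0.5 * Ka * gamma * H^2
Pa = 0.5 * 0.472355 * 20.5 * 3.9^2
Pa = 73.64 kN/m


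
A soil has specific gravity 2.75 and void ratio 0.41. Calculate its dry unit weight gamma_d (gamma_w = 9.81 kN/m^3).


Using gamma_d = Gs * gamma_w / (1 + e)
gamma_d = 2.75 * 9.81 / (1 + 0.41)
gamma_d = 2.75 * 9.81 / 1.41
gamma_d = 19.133 kN/m^3


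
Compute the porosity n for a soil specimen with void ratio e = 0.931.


Using the relation n = e / (1 + e)
n = 0.931 / (1 + 0.931)
n = 0.931 / 1.931
n = 0.4821


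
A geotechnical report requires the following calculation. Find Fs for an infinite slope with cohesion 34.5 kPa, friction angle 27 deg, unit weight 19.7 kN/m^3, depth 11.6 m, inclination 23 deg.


Using Fs = c / (gamma*H*sin(beta)*cos(beta)) + tan(phi)/tan(beta)
Cohesion contribution = 34.5 / (19.7*11.6*sin(23)*cos(23))
Cohesion contribution = 0.41975
Friction contribution = tan(27)/tan(23) = 1.20037
Fs = 0.41975 + 1.20037
Fs = 1.62


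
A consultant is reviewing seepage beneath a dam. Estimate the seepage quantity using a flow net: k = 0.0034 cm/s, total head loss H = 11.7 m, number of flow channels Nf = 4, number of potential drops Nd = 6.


Convert k to m/s for unit consistency with H:
k = 0.0034 cm/s = 0.0034 / 100 m/s = 3.4e-05 m/s
Using q = k * H * Nf / Nd
Nf / Nd = 4 / 6 = 0.6667
q = 3.4e-05 * 11.7 * 0.6667
q = 0.0002652 m^3/s per m


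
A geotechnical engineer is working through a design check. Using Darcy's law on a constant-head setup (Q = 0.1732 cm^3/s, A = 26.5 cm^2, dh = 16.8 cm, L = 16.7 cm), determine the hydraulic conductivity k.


Result: 0.006497 cm/s

Derivation:
Compute hydraulic gradient:
i = dh / L = 16.8 / 16.7 = 1.00599
Then apply Darcy's law:
k = Q / (A * i)
k = 0.1732 / (26.5 * 1.00599)
k = 0.1732 / 26.6587
k = 0.006497 cm/s


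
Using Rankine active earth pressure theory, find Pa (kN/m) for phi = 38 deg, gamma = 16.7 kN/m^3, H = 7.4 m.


Result: 108.77 kN/m

Derivation:
Compute active earth pressure coefficient:
Ka = tan^2(45 - phi/2) = tan^2(26.0) = 0.237883
Compute active force:
Pa = 0.5 * Ka * gamma * H^2
Pa = 0.5 * 0.237883 * 16.7 * 7.4^2
Pa = 108.77 kN/m


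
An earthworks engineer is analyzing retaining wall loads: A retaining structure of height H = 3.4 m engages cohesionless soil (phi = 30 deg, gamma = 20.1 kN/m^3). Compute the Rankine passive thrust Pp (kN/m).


Compute passive earth pressure coefficient:
Kp = tan^2(45 + phi/2) = tan^2(60.0) = 3
Compute passive force:
Pp = 0.5 * Kp * gamma * H^2
Pp = 0.5 * 3 * 20.1 * 3.4^2
Pp = 348.53 kN/m


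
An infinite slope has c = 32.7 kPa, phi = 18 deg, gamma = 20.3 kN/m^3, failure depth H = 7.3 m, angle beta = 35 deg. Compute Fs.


Result: 0.934

Derivation:
Using Fs = c / (gamma*H*sin(beta)*cos(beta)) + tan(phi)/tan(beta)
Cohesion contribution = 32.7 / (20.3*7.3*sin(35)*cos(35))
Cohesion contribution = 0.469649
Friction contribution = tan(18)/tan(35) = 0.464033
Fs = 0.469649 + 0.464033
Fs = 0.934


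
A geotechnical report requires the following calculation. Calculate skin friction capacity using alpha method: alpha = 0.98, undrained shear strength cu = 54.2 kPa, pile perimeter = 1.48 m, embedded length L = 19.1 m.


Result: 1501.48 kN

Derivation:
Using Qs = alpha * cu * perimeter * L
Qs = 0.98 * 54.2 * 1.48 * 19.1
Qs = 1501.48 kN


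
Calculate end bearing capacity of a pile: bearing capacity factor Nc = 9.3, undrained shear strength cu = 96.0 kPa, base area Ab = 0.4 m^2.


Result: 357.12 kN

Derivation:
Using Qb = Nc * cu * Ab
Qb = 9.3 * 96.0 * 0.4
Qb = 357.12 kN


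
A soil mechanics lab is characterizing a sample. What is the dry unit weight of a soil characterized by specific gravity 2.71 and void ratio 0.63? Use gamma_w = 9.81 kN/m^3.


Result: 16.31 kN/m^3

Derivation:
Using gamma_d = Gs * gamma_w / (1 + e)
gamma_d = 2.71 * 9.81 / (1 + 0.63)
gamma_d = 2.71 * 9.81 / 1.63
gamma_d = 16.31 kN/m^3


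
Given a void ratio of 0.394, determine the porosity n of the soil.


Using the relation n = e / (1 + e)
n = 0.394 / (1 + 0.394)
n = 0.394 / 1.394
n = 0.2826


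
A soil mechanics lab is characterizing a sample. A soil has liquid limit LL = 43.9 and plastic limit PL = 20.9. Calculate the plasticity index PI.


Result: 23.0

Derivation:
Using PI = LL - PL
PI = 43.9 - 20.9
PI = 23.0


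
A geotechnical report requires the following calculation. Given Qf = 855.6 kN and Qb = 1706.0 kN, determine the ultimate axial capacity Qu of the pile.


Using Qu = Qf + Qb
Qu = 855.6 + 1706.0
Qu = 2561.6 kN


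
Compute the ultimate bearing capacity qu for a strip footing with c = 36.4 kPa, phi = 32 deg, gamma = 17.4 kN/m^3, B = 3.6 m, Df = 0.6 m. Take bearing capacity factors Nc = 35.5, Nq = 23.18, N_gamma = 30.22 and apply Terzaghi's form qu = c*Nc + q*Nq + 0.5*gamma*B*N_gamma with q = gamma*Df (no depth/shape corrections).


Compute qu = c*Nc + gamma*Df*Nq + 0.5*gamma*B*N_gamma
Term 1: 36.4 * 35.5 = 1292.2
Term 2: 17.4 * 0.6 * 23.18 = 241.9992
Term 3: 0.5 * 17.4 * 3.6 * 30.22 = 946.4904
qu = 1292.2 + 241.9992 + 946.4904
qu = 2480.69 kPa


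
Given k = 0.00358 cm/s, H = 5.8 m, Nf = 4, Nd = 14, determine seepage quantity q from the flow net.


Convert k to m/s for unit consistency with H:
k = 0.00358 cm/s = 0.00358 / 100 m/s = 3.58e-05 m/s
Using q = k * H * Nf / Nd
Nf / Nd = 4 / 14 = 0.2857
q = 3.58e-05 * 5.8 * 0.2857
q = 5.933e-05 m^3/s per m


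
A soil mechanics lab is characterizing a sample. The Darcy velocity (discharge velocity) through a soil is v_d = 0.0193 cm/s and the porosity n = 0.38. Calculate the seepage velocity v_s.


Using v_s = v_d / n
v_s = 0.0193 / 0.38
v_s = 0.05079 cm/s


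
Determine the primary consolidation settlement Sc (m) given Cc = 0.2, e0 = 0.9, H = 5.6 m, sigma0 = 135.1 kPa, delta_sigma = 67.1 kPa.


Using Sc = Cc * H / (1 + e0) * log10((sigma0 + delta_sigma) / sigma0)
Stress ratio = (135.1 + 67.1) / 135.1 = 1.49667
log10(1.49667) = 0.175126
Cc * H / (1 + e0) = 0.2 * 5.6 / (1 + 0.9) = 0.589474
Sc = 0.589474 * 0.175126
Sc = 0.1032 m


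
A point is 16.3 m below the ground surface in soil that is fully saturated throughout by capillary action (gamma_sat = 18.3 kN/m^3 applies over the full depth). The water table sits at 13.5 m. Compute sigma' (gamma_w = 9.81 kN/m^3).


Total stress = gamma_sat * depth
sigma = 18.3 * 16.3 = 298.29 kPa
Pore water pressure u = gamma_w * (depth - d_wt)
u = 9.81 * (16.3 - 13.5) = 27.468 kPa
Effective stress = sigma - u
sigma' = 298.29 - 27.468 = 270.82 kPa


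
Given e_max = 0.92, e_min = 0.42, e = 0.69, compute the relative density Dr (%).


Result: 46.0 %

Derivation:
Using Dr = (e_max - e) / (e_max - e_min) * 100
e_max - e = 0.92 - 0.69 = 0.23
e_max - e_min = 0.92 - 0.42 = 0.5
Dr = 0.23 / 0.5 * 100
Dr = 46.0 %


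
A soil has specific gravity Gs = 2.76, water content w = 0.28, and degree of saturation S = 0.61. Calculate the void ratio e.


Result: 1.2669

Derivation:
Using the relation e = Gs * w / S
e = 2.76 * 0.28 / 0.61
e = 1.2669


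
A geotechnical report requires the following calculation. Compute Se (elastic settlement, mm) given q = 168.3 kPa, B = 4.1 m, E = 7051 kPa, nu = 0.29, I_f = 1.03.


Using Se = q * B * (1 - nu^2) * I_f / E
1 - nu^2 = 1 - 0.29^2 = 0.9159
Se = 168.3 * 4.1 * 0.9159 * 1.03 / 7051
Se = 0.092321 m
Convert to mm: Se = 0.092321 * 1000 = 92.321 mm


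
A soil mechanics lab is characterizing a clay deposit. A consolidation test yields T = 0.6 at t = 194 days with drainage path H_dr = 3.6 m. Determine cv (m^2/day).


Result: 0.04008 m^2/day

Derivation:
Using cv = T * H_dr^2 / t
H_dr^2 = 3.6^2 = 12.96
cv = 0.6 * 12.96 / 194
cv = 0.04008 m^2/day


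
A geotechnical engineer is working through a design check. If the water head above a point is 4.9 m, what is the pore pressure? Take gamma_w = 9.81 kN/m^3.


Using u = gamma_w * h_w
u = 9.81 * 4.9
u = 48.07 kPa


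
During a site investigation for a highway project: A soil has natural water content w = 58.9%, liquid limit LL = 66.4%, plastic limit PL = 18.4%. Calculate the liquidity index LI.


First compute the plasticity index:
PI = LL - PL = 66.4 - 18.4 = 48.0
Then compute the liquidity index:
LI = (w - PL) / PI
LI = (58.9 - 18.4) / 48.0
LI = 0.844


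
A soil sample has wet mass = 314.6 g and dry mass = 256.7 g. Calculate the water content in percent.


Using w = (m_wet - m_dry) / m_dry * 100
m_wet - m_dry = 314.6 - 256.7 = 57.9 g
w = 57.9 / 256.7 * 100
w = 22.56 %


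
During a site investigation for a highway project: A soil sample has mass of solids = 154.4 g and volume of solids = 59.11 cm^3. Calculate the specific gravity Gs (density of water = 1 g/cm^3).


Using Gs = m_s / (V_s * rho_w)
Since rho_w = 1 g/cm^3:
Gs = 154.4 / 59.11
Gs = 2.612


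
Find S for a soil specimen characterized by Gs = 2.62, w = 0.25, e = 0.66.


Result: 0.9924

Derivation:
Using S = Gs * w / e
S = 2.62 * 0.25 / 0.66
S = 0.9924


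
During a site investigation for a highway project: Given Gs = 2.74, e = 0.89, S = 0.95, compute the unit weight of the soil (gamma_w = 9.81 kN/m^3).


Using gamma = gamma_w * (Gs + S*e) / (1 + e)
Numerator: Gs + S*e = 2.74 + 0.95*0.89 = 3.5855
Denominator: 1 + e = 1 + 0.89 = 1.89
gamma = 9.81 * 3.5855 / 1.89
gamma = 18.61 kN/m^3


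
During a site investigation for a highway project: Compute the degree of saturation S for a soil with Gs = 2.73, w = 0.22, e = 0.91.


Using S = Gs * w / e
S = 2.73 * 0.22 / 0.91
S = 0.66


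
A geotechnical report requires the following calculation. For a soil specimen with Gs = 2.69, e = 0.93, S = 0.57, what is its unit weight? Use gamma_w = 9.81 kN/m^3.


Using gamma = gamma_w * (Gs + S*e) / (1 + e)
Numerator: Gs + S*e = 2.69 + 0.57*0.93 = 3.2201
Denominator: 1 + e = 1 + 0.93 = 1.93
gamma = 9.81 * 3.2201 / 1.93
gamma = 16.367 kN/m^3


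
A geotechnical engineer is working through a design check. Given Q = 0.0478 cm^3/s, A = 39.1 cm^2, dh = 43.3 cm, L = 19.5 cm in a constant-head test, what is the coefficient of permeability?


Result: 0.000551 cm/s

Derivation:
Compute hydraulic gradient:
i = dh / L = 43.3 / 19.5 = 2.22051
Then apply Darcy's law:
k = Q / (A * i)
k = 0.0478 / (39.1 * 2.22051)
k = 0.0478 / 86.8221
k = 0.000551 cm/s


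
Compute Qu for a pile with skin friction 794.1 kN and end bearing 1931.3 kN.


Result: 2725.4 kN

Derivation:
Using Qu = Qf + Qb
Qu = 794.1 + 1931.3
Qu = 2725.4 kN


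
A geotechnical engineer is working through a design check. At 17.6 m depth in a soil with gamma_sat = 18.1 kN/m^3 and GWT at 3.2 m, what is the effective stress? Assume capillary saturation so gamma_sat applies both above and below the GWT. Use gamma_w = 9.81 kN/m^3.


Total stress = gamma_sat * depth
sigma = 18.1 * 17.6 = 318.56 kPa
Pore water pressure u = gamma_w * (depth - d_wt)
u = 9.81 * (17.6 - 3.2) = 141.264 kPa
Effective stress = sigma - u
sigma' = 318.56 - 141.264 = 177.3 kPa


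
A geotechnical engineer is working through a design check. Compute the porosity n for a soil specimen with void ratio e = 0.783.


Using the relation n = e / (1 + e)
n = 0.783 / (1 + 0.783)
n = 0.783 / 1.783
n = 0.4391


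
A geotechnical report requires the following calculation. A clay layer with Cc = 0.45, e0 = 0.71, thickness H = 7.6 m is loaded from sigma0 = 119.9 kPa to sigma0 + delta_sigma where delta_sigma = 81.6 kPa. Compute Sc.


Using Sc = Cc * H / (1 + e0) * log10((sigma0 + delta_sigma) / sigma0)
Stress ratio = (119.9 + 81.6) / 119.9 = 1.68057
log10(1.68057) = 0.225456
Cc * H / (1 + e0) = 0.45 * 7.6 / (1 + 0.71) = 2
Sc = 2 * 0.225456
Sc = 0.4509 m


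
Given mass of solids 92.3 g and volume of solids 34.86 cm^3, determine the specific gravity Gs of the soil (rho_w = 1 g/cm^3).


Result: 2.648

Derivation:
Using Gs = m_s / (V_s * rho_w)
Since rho_w = 1 g/cm^3:
Gs = 92.3 / 34.86
Gs = 2.648


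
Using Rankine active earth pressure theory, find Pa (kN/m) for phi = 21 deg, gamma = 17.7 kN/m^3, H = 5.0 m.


Result: 104.51 kN/m

Derivation:
Compute active earth pressure coefficient:
Ka = tan^2(45 - phi/2) = tan^2(34.5) = 0.472355
Compute active force:
Pa = 0.5 * Ka * gamma * H^2
Pa = 0.5 * 0.472355 * 17.7 * 5.0^2
Pa = 104.51 kN/m


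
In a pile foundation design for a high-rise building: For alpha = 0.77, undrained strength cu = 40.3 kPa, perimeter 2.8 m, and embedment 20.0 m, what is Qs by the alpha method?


Result: 1737.74 kN

Derivation:
Using Qs = alpha * cu * perimeter * L
Qs = 0.77 * 40.3 * 2.8 * 20.0
Qs = 1737.74 kN


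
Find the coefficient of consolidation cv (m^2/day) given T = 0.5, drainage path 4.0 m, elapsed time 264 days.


Result: 0.0303 m^2/day

Derivation:
Using cv = T * H_dr^2 / t
H_dr^2 = 4.0^2 = 16.0
cv = 0.5 * 16.0 / 264
cv = 0.0303 m^2/day


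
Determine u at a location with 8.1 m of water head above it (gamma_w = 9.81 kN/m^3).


Using u = gamma_w * h_w
u = 9.81 * 8.1
u = 79.46 kPa


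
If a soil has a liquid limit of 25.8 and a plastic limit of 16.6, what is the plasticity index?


Using PI = LL - PL
PI = 25.8 - 16.6
PI = 9.2


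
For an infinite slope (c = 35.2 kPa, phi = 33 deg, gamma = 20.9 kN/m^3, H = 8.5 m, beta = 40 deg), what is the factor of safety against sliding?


Using Fs = c / (gamma*H*sin(beta)*cos(beta)) + tan(phi)/tan(beta)
Cohesion contribution = 35.2 / (20.9*8.5*sin(40)*cos(40))
Cohesion contribution = 0.402398
Friction contribution = tan(33)/tan(40) = 0.773934
Fs = 0.402398 + 0.773934
Fs = 1.176


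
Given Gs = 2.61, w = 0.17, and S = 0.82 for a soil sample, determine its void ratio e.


Result: 0.5411

Derivation:
Using the relation e = Gs * w / S
e = 2.61 * 0.17 / 0.82
e = 0.5411


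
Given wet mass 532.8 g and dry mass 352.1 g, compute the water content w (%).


Using w = (m_wet - m_dry) / m_dry * 100
m_wet - m_dry = 532.8 - 352.1 = 180.7 g
w = 180.7 / 352.1 * 100
w = 51.32 %


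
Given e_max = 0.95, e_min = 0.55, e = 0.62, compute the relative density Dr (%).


Result: 82.5 %

Derivation:
Using Dr = (e_max - e) / (e_max - e_min) * 100
e_max - e = 0.95 - 0.62 = 0.33
e_max - e_min = 0.95 - 0.55 = 0.4
Dr = 0.33 / 0.4 * 100
Dr = 82.5 %


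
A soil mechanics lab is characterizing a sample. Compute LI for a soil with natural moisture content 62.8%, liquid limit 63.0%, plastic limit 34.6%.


Result: 0.993

Derivation:
First compute the plasticity index:
PI = LL - PL = 63.0 - 34.6 = 28.4
Then compute the liquidity index:
LI = (w - PL) / PI
LI = (62.8 - 34.6) / 28.4
LI = 0.993


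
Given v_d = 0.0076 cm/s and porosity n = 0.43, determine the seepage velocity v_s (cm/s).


Using v_s = v_d / n
v_s = 0.0076 / 0.43
v_s = 0.01767 cm/s


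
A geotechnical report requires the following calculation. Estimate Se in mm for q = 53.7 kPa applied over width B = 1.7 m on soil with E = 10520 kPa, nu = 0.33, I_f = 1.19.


Using Se = q * B * (1 - nu^2) * I_f / E
1 - nu^2 = 1 - 0.33^2 = 0.8911
Se = 53.7 * 1.7 * 0.8911 * 1.19 / 10520
Se = 0.009202 m
Convert to mm: Se = 0.009202 * 1000 = 9.202 mm


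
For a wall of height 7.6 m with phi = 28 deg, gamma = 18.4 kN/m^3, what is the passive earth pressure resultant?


Result: 1471.86 kN/m

Derivation:
Compute passive earth pressure coefficient:
Kp = tan^2(45 + phi/2) = tan^2(59.0) = 2.769826
Compute passive force:
Pp = 0.5 * Kp * gamma * H^2
Pp = 0.5 * 2.769826 * 18.4 * 7.6^2
Pp = 1471.86 kN/m


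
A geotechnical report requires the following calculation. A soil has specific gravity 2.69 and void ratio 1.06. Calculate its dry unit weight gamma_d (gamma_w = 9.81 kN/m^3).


Result: 12.81 kN/m^3

Derivation:
Using gamma_d = Gs * gamma_w / (1 + e)
gamma_d = 2.69 * 9.81 / (1 + 1.06)
gamma_d = 2.69 * 9.81 / 2.06
gamma_d = 12.81 kN/m^3


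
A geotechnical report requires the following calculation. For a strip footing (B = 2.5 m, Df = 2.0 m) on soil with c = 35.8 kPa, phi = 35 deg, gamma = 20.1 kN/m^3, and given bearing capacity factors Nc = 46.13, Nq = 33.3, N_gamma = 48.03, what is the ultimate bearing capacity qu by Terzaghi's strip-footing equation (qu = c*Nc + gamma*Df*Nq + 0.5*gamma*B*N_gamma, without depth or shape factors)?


Result: 4196.87 kPa

Derivation:
Compute qu = c*Nc + gamma*Df*Nq + 0.5*gamma*B*N_gamma
Term 1: 35.8 * 46.13 = 1651.454
Term 2: 20.1 * 2.0 * 33.3 = 1338.66
Term 3: 0.5 * 20.1 * 2.5 * 48.03 = 1206.75375
qu = 1651.454 + 1338.66 + 1206.75375
qu = 4196.87 kPa


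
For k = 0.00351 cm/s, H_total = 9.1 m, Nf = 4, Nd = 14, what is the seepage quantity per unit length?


Result: 9.126e-05 m^3/s per m

Derivation:
Convert k to m/s for unit consistency with H:
k = 0.00351 cm/s = 0.00351 / 100 m/s = 3.51e-05 m/s
Using q = k * H * Nf / Nd
Nf / Nd = 4 / 14 = 0.2857
q = 3.51e-05 * 9.1 * 0.2857
q = 9.126e-05 m^3/s per m


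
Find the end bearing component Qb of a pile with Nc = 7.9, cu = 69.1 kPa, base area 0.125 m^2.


Using Qb = Nc * cu * Ab
Qb = 7.9 * 69.1 * 0.125
Qb = 68.24 kN


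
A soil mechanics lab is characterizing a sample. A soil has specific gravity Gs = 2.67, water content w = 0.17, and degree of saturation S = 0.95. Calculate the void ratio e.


Result: 0.4778

Derivation:
Using the relation e = Gs * w / S
e = 2.67 * 0.17 / 0.95
e = 0.4778


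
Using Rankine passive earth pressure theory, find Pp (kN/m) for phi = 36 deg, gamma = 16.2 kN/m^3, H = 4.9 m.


Compute passive earth pressure coefficient:
Kp = tan^2(45 + phi/2) = tan^2(63.0) = 3.85184
Compute passive force:
Pp = 0.5 * Kp * gamma * H^2
Pp = 0.5 * 3.85184 * 16.2 * 4.9^2
Pp = 749.11 kN/m


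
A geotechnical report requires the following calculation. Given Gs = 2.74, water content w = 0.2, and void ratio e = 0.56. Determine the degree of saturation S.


Using S = Gs * w / e
S = 2.74 * 0.2 / 0.56
S = 0.9786


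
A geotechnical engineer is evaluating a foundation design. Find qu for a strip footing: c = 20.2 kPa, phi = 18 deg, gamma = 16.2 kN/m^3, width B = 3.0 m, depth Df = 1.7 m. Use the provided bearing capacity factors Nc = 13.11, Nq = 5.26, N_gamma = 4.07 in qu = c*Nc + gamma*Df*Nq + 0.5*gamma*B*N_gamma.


Compute qu = c*Nc + gamma*Df*Nq + 0.5*gamma*B*N_gamma
Term 1: 20.2 * 13.11 = 264.822
Term 2: 16.2 * 1.7 * 5.26 = 144.8604
Term 3: 0.5 * 16.2 * 3.0 * 4.07 = 98.901
qu = 264.822 + 144.8604 + 98.901
qu = 508.58 kPa


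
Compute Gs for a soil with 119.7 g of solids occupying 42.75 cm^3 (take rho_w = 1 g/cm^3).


Result: 2.8

Derivation:
Using Gs = m_s / (V_s * rho_w)
Since rho_w = 1 g/cm^3:
Gs = 119.7 / 42.75
Gs = 2.8


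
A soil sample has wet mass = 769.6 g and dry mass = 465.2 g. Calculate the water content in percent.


Using w = (m_wet - m_dry) / m_dry * 100
m_wet - m_dry = 769.6 - 465.2 = 304.4 g
w = 304.4 / 465.2 * 100
w = 65.43 %


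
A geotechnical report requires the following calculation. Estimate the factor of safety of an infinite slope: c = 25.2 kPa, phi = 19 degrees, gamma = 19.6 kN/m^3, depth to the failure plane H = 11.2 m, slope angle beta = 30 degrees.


Using Fs = c / (gamma*H*sin(beta)*cos(beta)) + tan(phi)/tan(beta)
Cohesion contribution = 25.2 / (19.6*11.2*sin(30)*cos(30))
Cohesion contribution = 0.26511
Friction contribution = tan(19)/tan(30) = 0.596393
Fs = 0.26511 + 0.596393
Fs = 0.862


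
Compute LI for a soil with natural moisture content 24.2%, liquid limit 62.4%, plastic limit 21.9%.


First compute the plasticity index:
PI = LL - PL = 62.4 - 21.9 = 40.5
Then compute the liquidity index:
LI = (w - PL) / PI
LI = (24.2 - 21.9) / 40.5
LI = 0.057


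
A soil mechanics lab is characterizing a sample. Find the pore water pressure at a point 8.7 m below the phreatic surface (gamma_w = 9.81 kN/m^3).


Result: 85.35 kPa

Derivation:
Using u = gamma_w * h_w
u = 9.81 * 8.7
u = 85.35 kPa


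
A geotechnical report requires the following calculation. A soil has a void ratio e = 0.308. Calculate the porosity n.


Using the relation n = e / (1 + e)
n = 0.308 / (1 + 0.308)
n = 0.308 / 1.308
n = 0.2355


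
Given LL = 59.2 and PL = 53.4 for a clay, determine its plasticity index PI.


Result: 5.8

Derivation:
Using PI = LL - PL
PI = 59.2 - 53.4
PI = 5.8


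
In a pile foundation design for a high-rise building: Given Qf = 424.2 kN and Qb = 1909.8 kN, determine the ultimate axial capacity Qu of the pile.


Using Qu = Qf + Qb
Qu = 424.2 + 1909.8
Qu = 2334.0 kN


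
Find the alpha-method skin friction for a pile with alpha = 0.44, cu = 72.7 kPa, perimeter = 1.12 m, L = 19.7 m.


Using Qs = alpha * cu * perimeter * L
Qs = 0.44 * 72.7 * 1.12 * 19.7
Qs = 705.78 kN


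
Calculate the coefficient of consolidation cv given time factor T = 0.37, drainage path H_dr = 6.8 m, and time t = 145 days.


Using cv = T * H_dr^2 / t
H_dr^2 = 6.8^2 = 46.24
cv = 0.37 * 46.24 / 145
cv = 0.11799 m^2/day


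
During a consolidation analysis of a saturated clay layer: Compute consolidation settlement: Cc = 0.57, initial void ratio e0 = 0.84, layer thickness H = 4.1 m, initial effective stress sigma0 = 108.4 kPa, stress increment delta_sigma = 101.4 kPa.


Using Sc = Cc * H / (1 + e0) * log10((sigma0 + delta_sigma) / sigma0)
Stress ratio = (108.4 + 101.4) / 108.4 = 1.93542
log10(1.93542) = 0.286776
Cc * H / (1 + e0) = 0.57 * 4.1 / (1 + 0.84) = 1.27011
Sc = 1.27011 * 0.286776
Sc = 0.3642 m


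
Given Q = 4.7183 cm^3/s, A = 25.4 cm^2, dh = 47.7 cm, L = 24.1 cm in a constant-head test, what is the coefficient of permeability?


Compute hydraulic gradient:
i = dh / L = 47.7 / 24.1 = 1.97925
Then apply Darcy's law:
k = Q / (A * i)
k = 4.7183 / (25.4 * 1.97925)
k = 4.7183 / 50.273
k = 0.093854 cm/s


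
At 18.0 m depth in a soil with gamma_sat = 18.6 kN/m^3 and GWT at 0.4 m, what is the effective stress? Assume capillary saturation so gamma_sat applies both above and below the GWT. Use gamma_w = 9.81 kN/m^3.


Result: 162.14 kPa

Derivation:
Total stress = gamma_sat * depth
sigma = 18.6 * 18.0 = 334.8 kPa
Pore water pressure u = gamma_w * (depth - d_wt)
u = 9.81 * (18.0 - 0.4) = 172.656 kPa
Effective stress = sigma - u
sigma' = 334.8 - 172.656 = 162.14 kPa


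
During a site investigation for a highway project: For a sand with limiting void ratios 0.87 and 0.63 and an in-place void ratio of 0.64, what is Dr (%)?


Using Dr = (e_max - e) / (e_max - e_min) * 100
e_max - e = 0.87 - 0.64 = 0.23
e_max - e_min = 0.87 - 0.63 = 0.24
Dr = 0.23 / 0.24 * 100
Dr = 95.83 %


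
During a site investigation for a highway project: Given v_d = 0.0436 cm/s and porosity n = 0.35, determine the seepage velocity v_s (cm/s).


Result: 0.12457 cm/s

Derivation:
Using v_s = v_d / n
v_s = 0.0436 / 0.35
v_s = 0.12457 cm/s


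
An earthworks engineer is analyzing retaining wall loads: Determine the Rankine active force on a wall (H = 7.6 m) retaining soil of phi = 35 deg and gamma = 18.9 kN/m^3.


Result: 147.92 kN/m

Derivation:
Compute active earth pressure coefficient:
Ka = tan^2(45 - phi/2) = tan^2(27.5) = 0.27099
Compute active force:
Pa = 0.5 * Ka * gamma * H^2
Pa = 0.5 * 0.27099 * 18.9 * 7.6^2
Pa = 147.92 kN/m


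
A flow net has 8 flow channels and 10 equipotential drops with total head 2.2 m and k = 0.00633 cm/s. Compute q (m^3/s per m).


Convert k to m/s for unit consistency with H:
k = 0.00633 cm/s = 0.00633 / 100 m/s = 6.33e-05 m/s
Using q = k * H * Nf / Nd
Nf / Nd = 8 / 10 = 0.8
q = 6.33e-05 * 2.2 * 0.8
q = 0.0001114 m^3/s per m


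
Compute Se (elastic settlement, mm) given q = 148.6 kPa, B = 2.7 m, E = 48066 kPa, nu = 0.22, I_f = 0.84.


Using Se = q * B * (1 - nu^2) * I_f / E
1 - nu^2 = 1 - 0.22^2 = 0.9516
Se = 148.6 * 2.7 * 0.9516 * 0.84 / 48066
Se = 0.006672 m
Convert to mm: Se = 0.006672 * 1000 = 6.672 mm


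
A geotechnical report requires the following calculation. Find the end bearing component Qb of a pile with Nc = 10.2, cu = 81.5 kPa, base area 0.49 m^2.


Using Qb = Nc * cu * Ab
Qb = 10.2 * 81.5 * 0.49
Qb = 407.34 kN


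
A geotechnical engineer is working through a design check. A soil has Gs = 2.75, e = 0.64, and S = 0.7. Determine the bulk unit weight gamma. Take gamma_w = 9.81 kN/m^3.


Result: 19.13 kN/m^3

Derivation:
Using gamma = gamma_w * (Gs + S*e) / (1 + e)
Numerator: Gs + S*e = 2.75 + 0.7*0.64 = 3.198
Denominator: 1 + e = 1 + 0.64 = 1.64
gamma = 9.81 * 3.198 / 1.64
gamma = 19.13 kN/m^3


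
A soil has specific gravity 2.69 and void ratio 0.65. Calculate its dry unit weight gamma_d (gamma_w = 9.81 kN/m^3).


Using gamma_d = Gs * gamma_w / (1 + e)
gamma_d = 2.69 * 9.81 / (1 + 0.65)
gamma_d = 2.69 * 9.81 / 1.65
gamma_d = 15.993 kN/m^3


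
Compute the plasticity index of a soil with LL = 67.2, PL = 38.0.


Using PI = LL - PL
PI = 67.2 - 38.0
PI = 29.2


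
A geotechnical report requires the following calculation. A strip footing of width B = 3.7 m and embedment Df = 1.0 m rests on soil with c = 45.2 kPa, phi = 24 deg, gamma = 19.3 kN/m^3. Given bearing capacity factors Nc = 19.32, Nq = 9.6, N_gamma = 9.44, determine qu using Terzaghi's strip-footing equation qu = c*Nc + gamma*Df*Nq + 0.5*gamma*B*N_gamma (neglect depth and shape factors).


Result: 1395.6 kPa

Derivation:
Compute qu = c*Nc + gamma*Df*Nq + 0.5*gamma*B*N_gamma
Term 1: 45.2 * 19.32 = 873.264
Term 2: 19.3 * 1.0 * 9.6 = 185.28
Term 3: 0.5 * 19.3 * 3.7 * 9.44 = 337.0552
qu = 873.264 + 185.28 + 337.0552
qu = 1395.6 kPa


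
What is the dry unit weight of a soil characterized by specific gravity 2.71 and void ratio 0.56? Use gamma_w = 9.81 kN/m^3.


Using gamma_d = Gs * gamma_w / (1 + e)
gamma_d = 2.71 * 9.81 / (1 + 0.56)
gamma_d = 2.71 * 9.81 / 1.56
gamma_d = 17.042 kN/m^3


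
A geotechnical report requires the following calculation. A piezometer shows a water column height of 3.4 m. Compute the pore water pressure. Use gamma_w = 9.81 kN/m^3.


Result: 33.35 kPa

Derivation:
Using u = gamma_w * h_w
u = 9.81 * 3.4
u = 33.35 kPa


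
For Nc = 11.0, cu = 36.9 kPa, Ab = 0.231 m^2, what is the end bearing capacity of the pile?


Using Qb = Nc * cu * Ab
Qb = 11.0 * 36.9 * 0.231
Qb = 93.76 kN


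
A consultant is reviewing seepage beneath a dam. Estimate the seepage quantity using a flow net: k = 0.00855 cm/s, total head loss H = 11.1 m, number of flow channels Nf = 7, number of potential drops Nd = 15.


Result: 0.0004429 m^3/s per m

Derivation:
Convert k to m/s for unit consistency with H:
k = 0.00855 cm/s = 0.00855 / 100 m/s = 8.55e-05 m/s
Using q = k * H * Nf / Nd
Nf / Nd = 7 / 15 = 0.4667
q = 8.55e-05 * 11.1 * 0.4667
q = 0.0004429 m^3/s per m


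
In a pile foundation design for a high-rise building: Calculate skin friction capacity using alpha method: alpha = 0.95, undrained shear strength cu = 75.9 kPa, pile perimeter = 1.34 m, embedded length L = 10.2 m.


Result: 985.53 kN

Derivation:
Using Qs = alpha * cu * perimeter * L
Qs = 0.95 * 75.9 * 1.34 * 10.2
Qs = 985.53 kN


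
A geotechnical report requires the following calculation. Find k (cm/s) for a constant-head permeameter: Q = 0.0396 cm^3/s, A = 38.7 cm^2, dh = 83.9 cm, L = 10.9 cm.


Compute hydraulic gradient:
i = dh / L = 83.9 / 10.9 = 7.69725
Then apply Darcy's law:
k = Q / (A * i)
k = 0.0396 / (38.7 * 7.69725)
k = 0.0396 / 297.883
k = 0.000133 cm/s


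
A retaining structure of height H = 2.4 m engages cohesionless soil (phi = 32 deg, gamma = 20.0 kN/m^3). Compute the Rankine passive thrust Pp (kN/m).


Result: 187.46 kN/m

Derivation:
Compute passive earth pressure coefficient:
Kp = tan^2(45 + phi/2) = tan^2(61.0) = 3.254588
Compute passive force:
Pp = 0.5 * Kp * gamma * H^2
Pp = 0.5 * 3.254588 * 20.0 * 2.4^2
Pp = 187.46 kN/m


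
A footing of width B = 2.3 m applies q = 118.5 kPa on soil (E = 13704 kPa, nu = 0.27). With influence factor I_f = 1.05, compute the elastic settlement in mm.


Result: 19.36 mm

Derivation:
Using Se = q * B * (1 - nu^2) * I_f / E
1 - nu^2 = 1 - 0.27^2 = 0.9271
Se = 118.5 * 2.3 * 0.9271 * 1.05 / 13704
Se = 0.019360 m
Convert to mm: Se = 0.019360 * 1000 = 19.36 mm


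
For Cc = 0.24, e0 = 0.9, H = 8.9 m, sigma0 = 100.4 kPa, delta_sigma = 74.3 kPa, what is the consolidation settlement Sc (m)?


Using Sc = Cc * H / (1 + e0) * log10((sigma0 + delta_sigma) / sigma0)
Stress ratio = (100.4 + 74.3) / 100.4 = 1.74004
log10(1.74004) = 0.240559
Cc * H / (1 + e0) = 0.24 * 8.9 / (1 + 0.9) = 1.12421
Sc = 1.12421 * 0.240559
Sc = 0.2704 m


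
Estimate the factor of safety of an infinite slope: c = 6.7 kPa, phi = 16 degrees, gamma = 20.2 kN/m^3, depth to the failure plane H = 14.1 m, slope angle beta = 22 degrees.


Result: 0.777

Derivation:
Using Fs = c / (gamma*H*sin(beta)*cos(beta)) + tan(phi)/tan(beta)
Cohesion contribution = 6.7 / (20.2*14.1*sin(22)*cos(22))
Cohesion contribution = 0.0677272
Friction contribution = tan(16)/tan(22) = 0.70972
Fs = 0.0677272 + 0.70972
Fs = 0.777


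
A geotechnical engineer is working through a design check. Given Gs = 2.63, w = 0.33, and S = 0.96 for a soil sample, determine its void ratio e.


Result: 0.9041

Derivation:
Using the relation e = Gs * w / S
e = 2.63 * 0.33 / 0.96
e = 0.9041


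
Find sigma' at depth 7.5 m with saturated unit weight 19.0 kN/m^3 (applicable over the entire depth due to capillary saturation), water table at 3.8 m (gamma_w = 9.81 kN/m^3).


Total stress = gamma_sat * depth
sigma = 19.0 * 7.5 = 142.5 kPa
Pore water pressure u = gamma_w * (depth - d_wt)
u = 9.81 * (7.5 - 3.8) = 36.297 kPa
Effective stress = sigma - u
sigma' = 142.5 - 36.297 = 106.2 kPa


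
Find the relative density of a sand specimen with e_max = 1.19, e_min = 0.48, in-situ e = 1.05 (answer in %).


Result: 19.72 %

Derivation:
Using Dr = (e_max - e) / (e_max - e_min) * 100
e_max - e = 1.19 - 1.05 = 0.14
e_max - e_min = 1.19 - 0.48 = 0.71
Dr = 0.14 / 0.71 * 100
Dr = 19.72 %


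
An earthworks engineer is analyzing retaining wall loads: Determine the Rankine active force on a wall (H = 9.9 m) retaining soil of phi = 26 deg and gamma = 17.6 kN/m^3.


Compute active earth pressure coefficient:
Ka = tan^2(45 - phi/2) = tan^2(32.0) = 0.390462
Compute active force:
Pa = 0.5 * Ka * gamma * H^2
Pa = 0.5 * 0.390462 * 17.6 * 9.9^2
Pa = 336.77 kN/m


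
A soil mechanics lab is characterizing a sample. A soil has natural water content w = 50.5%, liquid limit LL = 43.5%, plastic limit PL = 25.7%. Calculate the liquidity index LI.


Result: 1.393

Derivation:
First compute the plasticity index:
PI = LL - PL = 43.5 - 25.7 = 17.8
Then compute the liquidity index:
LI = (w - PL) / PI
LI = (50.5 - 25.7) / 17.8
LI = 1.393


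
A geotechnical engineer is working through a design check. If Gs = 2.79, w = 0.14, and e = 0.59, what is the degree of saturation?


Result: 0.662

Derivation:
Using S = Gs * w / e
S = 2.79 * 0.14 / 0.59
S = 0.662


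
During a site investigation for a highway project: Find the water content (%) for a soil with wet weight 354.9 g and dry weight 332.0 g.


Using w = (m_wet - m_dry) / m_dry * 100
m_wet - m_dry = 354.9 - 332.0 = 22.9 g
w = 22.9 / 332.0 * 100
w = 6.9 %


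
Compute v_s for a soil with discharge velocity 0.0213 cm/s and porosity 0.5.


Using v_s = v_d / n
v_s = 0.0213 / 0.5
v_s = 0.0426 cm/s


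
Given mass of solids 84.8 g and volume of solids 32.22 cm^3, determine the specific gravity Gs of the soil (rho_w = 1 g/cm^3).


Using Gs = m_s / (V_s * rho_w)
Since rho_w = 1 g/cm^3:
Gs = 84.8 / 32.22
Gs = 2.632


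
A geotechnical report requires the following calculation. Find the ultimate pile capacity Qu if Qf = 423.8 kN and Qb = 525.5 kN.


Using Qu = Qf + Qb
Qu = 423.8 + 525.5
Qu = 949.3 kN


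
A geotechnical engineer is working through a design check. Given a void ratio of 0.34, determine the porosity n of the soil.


Using the relation n = e / (1 + e)
n = 0.34 / (1 + 0.34)
n = 0.34 / 1.34
n = 0.2537


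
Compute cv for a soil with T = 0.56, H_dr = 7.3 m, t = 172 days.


Result: 0.1735 m^2/day

Derivation:
Using cv = T * H_dr^2 / t
H_dr^2 = 7.3^2 = 53.29
cv = 0.56 * 53.29 / 172
cv = 0.1735 m^2/day
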